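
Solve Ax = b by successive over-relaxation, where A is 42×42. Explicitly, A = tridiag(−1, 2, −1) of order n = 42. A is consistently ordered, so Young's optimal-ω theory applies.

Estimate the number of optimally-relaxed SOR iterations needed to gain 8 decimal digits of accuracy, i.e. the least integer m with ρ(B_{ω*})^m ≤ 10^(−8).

[ρ_J] n=42: ρ(B_J) = cos(π/(n+1)) = cos(π/43) = 0.9973323.
root = sin(π/43) = 0.0729953  (since 1−cos² = sin²).
So ω* = 2/1.0729953 = 1.8639411 (Young).
At ω = 1.8639411 every |λ(B_ω)| = ω−1, so ρ_SOR = 0.8639411.
(0.8639411)^m ≤ 10^{−8}  ⇒  m·ln(0.8639411) ≤ −8·ln10  ⇒  m ≥ 125.953  ⇒  m = 126

m = 126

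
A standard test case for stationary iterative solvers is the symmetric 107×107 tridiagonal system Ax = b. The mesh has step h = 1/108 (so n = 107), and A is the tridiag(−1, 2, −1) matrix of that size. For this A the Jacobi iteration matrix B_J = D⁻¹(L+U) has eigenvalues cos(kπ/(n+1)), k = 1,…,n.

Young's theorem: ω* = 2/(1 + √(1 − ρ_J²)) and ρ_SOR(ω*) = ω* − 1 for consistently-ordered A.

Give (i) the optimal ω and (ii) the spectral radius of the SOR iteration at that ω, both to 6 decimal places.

ω* = 1.943475, ρ_SOR = 0.943475

spectrum of D⁻¹(L+U) = {cos(kπ/108) : 1≤k≤107}; ρ_J = cos(π/108) = 0.999577.
1 − cos²(π/108) = sin²(π/108) ⇒ √(1−ρ_J²) = sin(π/108) = 0.0290847.
ω* = 2/(1+0.0290847) = 1.943475
ρ_SOR = ω* − 1 ≈ 0.943475.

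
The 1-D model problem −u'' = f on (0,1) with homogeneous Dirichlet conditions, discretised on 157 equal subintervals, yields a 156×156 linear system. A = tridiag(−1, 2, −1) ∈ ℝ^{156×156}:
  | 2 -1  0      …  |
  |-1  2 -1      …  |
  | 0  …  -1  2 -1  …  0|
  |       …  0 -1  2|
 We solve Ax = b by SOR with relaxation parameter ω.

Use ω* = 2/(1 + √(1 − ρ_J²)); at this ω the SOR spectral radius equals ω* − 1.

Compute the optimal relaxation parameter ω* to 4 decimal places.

ω* = 1.9608

spectrum of D⁻¹(L+U) = {cos(kπ/157) : 1≤k≤156}; ρ_J = cos(π/157) = 0.9998.
1 − cos²(π/157) = sin²(π/157) ⇒ √(1−ρ_J²) = sin(π/157) = 0.02001.
ω* = 2/(1+0.02001) = 1.9608
ρ_SOR = ω* − 1 ≈ 0.9608.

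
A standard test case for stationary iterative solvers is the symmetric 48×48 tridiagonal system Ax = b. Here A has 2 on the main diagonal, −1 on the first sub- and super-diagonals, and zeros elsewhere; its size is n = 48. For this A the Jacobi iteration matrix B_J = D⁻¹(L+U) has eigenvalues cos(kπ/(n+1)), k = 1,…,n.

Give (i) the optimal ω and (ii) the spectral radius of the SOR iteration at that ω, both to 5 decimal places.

ω* = 1.87958, ρ_SOR = 0.87958

ρ_J = max_k |cos(kπ/49)| = cos(π/49) = 0.99795
√(1 − cos²(π/49)) = sin(π/49) ≈ 0.064070.
ω* = 2/(1 + 0.064070) = 2/1.064070 = 1.87958.
Hence ρ(B_{ω*}) = 1.87958 − 1 = 0.87958.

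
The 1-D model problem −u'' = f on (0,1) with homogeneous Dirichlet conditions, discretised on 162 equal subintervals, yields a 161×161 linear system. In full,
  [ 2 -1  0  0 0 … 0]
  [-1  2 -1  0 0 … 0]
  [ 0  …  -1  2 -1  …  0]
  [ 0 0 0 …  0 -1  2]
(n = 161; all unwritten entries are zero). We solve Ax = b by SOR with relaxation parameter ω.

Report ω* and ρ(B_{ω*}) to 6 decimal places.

With n=161, ρ(Jacobi) = cos(π/162) = 0.999812.
√(1 − cos²(π/162)) = sin(π/162) ≈ 0.0193913.
ω* = 2/(1+0.0193913) = 1.961955
Hence ρ(B_{ω*}) = 1.961955 − 1 = 0.961955.

ω* = 1.961955, ρ_SOR = 0.961955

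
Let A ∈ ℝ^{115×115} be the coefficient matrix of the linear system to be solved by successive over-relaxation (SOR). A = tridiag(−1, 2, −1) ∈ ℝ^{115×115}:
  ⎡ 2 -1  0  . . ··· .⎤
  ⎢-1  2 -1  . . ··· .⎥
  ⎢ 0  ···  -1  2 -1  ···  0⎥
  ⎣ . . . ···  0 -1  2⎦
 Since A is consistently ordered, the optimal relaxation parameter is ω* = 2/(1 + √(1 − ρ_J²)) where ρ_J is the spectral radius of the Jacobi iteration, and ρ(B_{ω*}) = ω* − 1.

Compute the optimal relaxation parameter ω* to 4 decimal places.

ω* = 1.9473

ρ_J = max_k |cos(kπ/116)| = cos(π/116) = 0.9996
√(1−ρ_J²) simplifies to sin(π/116) = 0.02708.
ω* = 2/(1+0.02708) = 1.9473
ρ_SOR = ω* − 1 ≈ 0.9473.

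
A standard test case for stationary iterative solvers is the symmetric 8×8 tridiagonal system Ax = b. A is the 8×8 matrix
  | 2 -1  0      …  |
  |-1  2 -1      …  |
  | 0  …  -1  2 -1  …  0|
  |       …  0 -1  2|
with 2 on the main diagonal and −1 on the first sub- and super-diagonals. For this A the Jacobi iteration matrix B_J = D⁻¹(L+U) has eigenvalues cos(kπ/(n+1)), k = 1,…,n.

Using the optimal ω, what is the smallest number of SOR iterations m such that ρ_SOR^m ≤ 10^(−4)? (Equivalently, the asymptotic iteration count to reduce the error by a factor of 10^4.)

m = 13

ρ_J = max_k |cos(kπ/9)| = cos(π/9) = 0.9396926
1 − cos²(π/9) = sin²(π/9) ⇒ √(1−ρ_J²) = sin(π/9) = 0.3420201.
Young: ω* = 2/(1+√(1−ρ_J²)) = 2/(1+0.3420201) = 2/1.3420201 = 1.4902906.
At ω = 1.4902906 every |λ(B_ω)| = ω−1, so ρ_SOR = 0.4902906.
ρ_SOR^m ≤ 10^(−4) ⇔ m ≥ 4·ln10/(−ln 0.4902906) = 9.21034/0.712757 = 12.922; m = ⌈12.922⌉ = 13.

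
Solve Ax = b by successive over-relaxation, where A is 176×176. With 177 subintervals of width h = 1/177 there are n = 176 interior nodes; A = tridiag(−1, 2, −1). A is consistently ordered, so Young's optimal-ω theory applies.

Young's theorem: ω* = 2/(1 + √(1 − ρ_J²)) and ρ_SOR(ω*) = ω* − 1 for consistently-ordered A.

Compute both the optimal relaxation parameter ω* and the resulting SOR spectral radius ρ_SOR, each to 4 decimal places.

ω* = 1.9651, ρ_SOR = 0.9651

spectrum of D⁻¹(L+U) = {cos(kπ/177) : 1≤k≤176}; ρ_J = cos(π/177) = 0.9998.
1 − cos²(π/177) = sin²(π/177) ⇒ √(1−ρ_J²) = sin(π/177) = 0.01775.
ω* = 2/(1 + 0.01775) = 2/1.01775 = 1.9651.
ρ_SOR = ω* − 1 = 1.9651 − 1 = 0.9651.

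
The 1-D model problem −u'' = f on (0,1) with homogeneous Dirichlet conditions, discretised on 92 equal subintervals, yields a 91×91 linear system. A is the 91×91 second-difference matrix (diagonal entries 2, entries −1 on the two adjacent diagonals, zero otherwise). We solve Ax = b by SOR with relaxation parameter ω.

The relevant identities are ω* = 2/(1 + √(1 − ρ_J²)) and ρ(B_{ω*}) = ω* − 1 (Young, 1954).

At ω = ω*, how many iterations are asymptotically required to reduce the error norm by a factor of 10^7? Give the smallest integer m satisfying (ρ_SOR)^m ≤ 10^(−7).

½·tridiag(1,0,1) at n=91: λ_k = cos(kπ/92); max |λ| at k=1 ⇒ ρ_J = cos(π/92) ≈ 0.9994170.
√(1−ρ_J²) = |sin(π/92)| = 0.0341411
So ω* = 2/1.0341411 = 1.9339721 (Young).
Hence ρ(B_{ω*}) = 1.9339721 − 1 = 0.9339721.
Need (0.9339721)^m ≤ 10^(−7): m ≥ 7·ln10/|ln 0.9339721| = 16.1181/0.0683087 = 235.960 ⇒ m = 236.

m = 236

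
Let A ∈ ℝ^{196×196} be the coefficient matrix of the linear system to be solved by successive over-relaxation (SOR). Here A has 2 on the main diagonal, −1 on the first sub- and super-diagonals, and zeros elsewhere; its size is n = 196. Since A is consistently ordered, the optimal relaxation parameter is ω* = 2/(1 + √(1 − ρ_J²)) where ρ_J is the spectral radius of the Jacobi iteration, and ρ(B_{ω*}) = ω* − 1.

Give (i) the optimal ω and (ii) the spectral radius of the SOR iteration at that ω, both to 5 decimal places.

ω* = 1.96861, ρ_SOR = 0.96861

B_J for the 196×196 system has eigenvalues cos(kπ/197); ρ_J = cos(π/197) = 0.99987.
1 − cos²(π/197) = sin²(π/197) ⇒ √(1−ρ_J²) = sin(π/197) = 0.015946.
ω* = 2 / (1 + 0.015946) = 2 / 1.015946 ≈ 1.96861.
[ρ_SOR] ω* − 1 = 0.96861.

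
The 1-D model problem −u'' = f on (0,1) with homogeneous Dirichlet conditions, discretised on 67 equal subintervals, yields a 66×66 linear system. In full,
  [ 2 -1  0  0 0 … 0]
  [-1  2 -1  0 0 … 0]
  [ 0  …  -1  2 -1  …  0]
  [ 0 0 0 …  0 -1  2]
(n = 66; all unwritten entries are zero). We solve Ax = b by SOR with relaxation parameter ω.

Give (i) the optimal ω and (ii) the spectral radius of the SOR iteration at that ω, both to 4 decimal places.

ω* = 1.9105, ρ_SOR = 0.9105

ρ_J = max_k |cos(kπ/67)| = cos(π/67) = 0.9989
1 − cos²(π/67) = sin²(π/67) ⇒ √(1−ρ_J²) = sin(π/67) = 0.04687.
ω* = 2/(1 + 0.04687) = 2/1.04687 = 1.9105.
ρ(B_{ω*}) = ω*−1 = 0.9105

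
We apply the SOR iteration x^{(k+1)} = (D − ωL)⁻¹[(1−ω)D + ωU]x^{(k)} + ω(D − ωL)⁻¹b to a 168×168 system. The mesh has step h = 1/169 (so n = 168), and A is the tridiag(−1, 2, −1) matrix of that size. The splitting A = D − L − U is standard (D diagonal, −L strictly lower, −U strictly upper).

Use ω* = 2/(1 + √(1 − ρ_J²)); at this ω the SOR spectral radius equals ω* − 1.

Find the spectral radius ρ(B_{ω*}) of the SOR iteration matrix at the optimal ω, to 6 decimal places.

ρ_SOR = 0.963502

B_J for the 168×168 system has eigenvalues cos(kπ/169); ρ_J = cos(π/169) = 0.999827.
√(1 − cos²(π/169)) = sin(π/169) ≈ 0.0185882.
ω* = 2/(1 + 0.0185882) = 2/1.0185882 = 1.963502.
ρ_SOR = ω* − 1 ≈ 0.963502.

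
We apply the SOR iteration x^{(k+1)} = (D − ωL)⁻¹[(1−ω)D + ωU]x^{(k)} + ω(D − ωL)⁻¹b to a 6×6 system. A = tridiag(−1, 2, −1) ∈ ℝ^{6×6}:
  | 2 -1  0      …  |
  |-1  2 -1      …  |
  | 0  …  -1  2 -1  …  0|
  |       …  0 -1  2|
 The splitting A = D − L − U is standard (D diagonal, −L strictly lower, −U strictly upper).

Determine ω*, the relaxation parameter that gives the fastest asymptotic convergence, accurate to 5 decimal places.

With n=6, ρ(Jacobi) = cos(π/7) = 0.90097.
1 − cos²(π/7) = sin²(π/7) ⇒ √(1−ρ_J²) = sin(π/7) = 0.433884.
ω* = 2/(1 + 0.433884) = 2/1.433884 = 1.39481.
At ω = 1.39481 every |λ(B_ω)| = ω−1, so ρ_SOR = 0.39481.

ω* = 1.39481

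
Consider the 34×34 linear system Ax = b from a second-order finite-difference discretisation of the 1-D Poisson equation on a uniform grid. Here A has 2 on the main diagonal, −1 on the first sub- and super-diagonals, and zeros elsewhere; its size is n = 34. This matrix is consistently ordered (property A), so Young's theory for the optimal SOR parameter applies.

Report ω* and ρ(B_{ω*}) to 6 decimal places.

spectrum of D⁻¹(L+U) = {cos(kπ/35) : 1≤k≤34}; ρ_J = cos(π/35) = 0.995974.
root = sin(π/35) = 0.0896393  (since 1−cos² = sin²).
So ω* = 2/1.0896393 = 1.835470 (Young).
ρ_SOR = ω* − 1 = 1.835470 − 1 = 0.835470.

ω* = 1.835470, ρ_SOR = 0.835470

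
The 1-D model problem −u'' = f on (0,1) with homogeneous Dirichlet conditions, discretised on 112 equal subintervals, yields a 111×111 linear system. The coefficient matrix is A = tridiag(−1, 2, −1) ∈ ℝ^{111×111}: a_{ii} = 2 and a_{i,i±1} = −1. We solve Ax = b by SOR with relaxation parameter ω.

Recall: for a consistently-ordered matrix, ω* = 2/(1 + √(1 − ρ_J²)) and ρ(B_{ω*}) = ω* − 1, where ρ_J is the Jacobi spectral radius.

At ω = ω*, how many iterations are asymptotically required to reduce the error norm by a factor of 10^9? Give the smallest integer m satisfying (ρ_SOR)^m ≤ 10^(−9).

m = 370

spectrum of D⁻¹(L+U) = {cos(kπ/112) : 1≤k≤111}; ρ_J = cos(π/112) = 0.9996066.
√(1 − cos²(π/112)) = sin(π/112) ≈ 0.0280463.
Young: ω* = 2/(1+√(1−ρ_J²)) = 2/(1+0.0280463) = 2/1.0280463 = 1.9454377.
[ρ_SOR] ω* − 1 = 0.9454377.
9·ln10 = 20.7233; −ln(0.9454377) = 0.0561073; m = ⌈20.7233/0.0561073⌉ = ⌈369.351⌉ = 370.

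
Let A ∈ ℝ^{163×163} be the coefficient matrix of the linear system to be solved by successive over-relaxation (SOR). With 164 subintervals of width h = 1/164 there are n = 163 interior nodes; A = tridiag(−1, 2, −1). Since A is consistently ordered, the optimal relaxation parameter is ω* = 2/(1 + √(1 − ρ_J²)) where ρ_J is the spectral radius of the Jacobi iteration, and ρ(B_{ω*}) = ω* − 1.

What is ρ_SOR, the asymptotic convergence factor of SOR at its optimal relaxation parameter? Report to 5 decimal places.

n=163: λ(B_J) = 1 − λ(A)/2 = cos(kπ/164); k=1 gives ρ_J = 0.99982.
√(1−ρ_J²) simplifies to sin(π/164) = 0.019155.
Young: ω* = 2/(1+√(1−ρ_J²)) = 2/(1+0.019155) = 2/1.019155 = 1.96241.
Hence ρ(B_{ω*}) = 1.96241 − 1 = 0.96241.

ρ_SOR = 0.96241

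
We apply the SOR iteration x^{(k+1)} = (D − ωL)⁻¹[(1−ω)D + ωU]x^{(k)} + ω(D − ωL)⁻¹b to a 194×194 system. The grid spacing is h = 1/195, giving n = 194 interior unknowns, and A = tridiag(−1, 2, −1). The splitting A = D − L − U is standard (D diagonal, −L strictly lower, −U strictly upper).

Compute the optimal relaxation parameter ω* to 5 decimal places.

ω* = 1.96829

spectrum of D⁻¹(L+U) = {cos(kπ/195) : 1≤k≤194}; ρ_J = cos(π/195) = 0.99987.
root = sin(π/195) = 0.016110  (since 1−cos² = sin²).
Then 2/(1+√(1−ρ_J²)) = 2/(1+0.016110); ω* = 2/1.016110 = 1.96829.
Hence ρ(B_{ω*}) = 1.96829 − 1 = 0.96829.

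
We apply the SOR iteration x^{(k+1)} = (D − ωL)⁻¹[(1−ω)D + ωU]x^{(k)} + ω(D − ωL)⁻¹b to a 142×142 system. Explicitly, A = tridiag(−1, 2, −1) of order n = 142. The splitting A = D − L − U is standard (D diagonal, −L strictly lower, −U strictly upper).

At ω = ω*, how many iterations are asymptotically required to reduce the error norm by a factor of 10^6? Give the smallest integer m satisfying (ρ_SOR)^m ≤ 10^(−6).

m = 315

B_J for the 142×142 system has eigenvalues cos(kπ/143); ρ_J = cos(π/143) = 0.9997587.
1 − cos²(π/143) = sin²(π/143) ⇒ √(1−ρ_J²) = sin(π/143) = 0.0219674.
So ω* = 2/1.0219674 = 1.9570096 (Young).
ρ(B_{ω*}) = ω*−1 = 0.9570096
m ≥ 6·ln10 / (−ln 0.9570096) = 314.404; smallest integer m = 315.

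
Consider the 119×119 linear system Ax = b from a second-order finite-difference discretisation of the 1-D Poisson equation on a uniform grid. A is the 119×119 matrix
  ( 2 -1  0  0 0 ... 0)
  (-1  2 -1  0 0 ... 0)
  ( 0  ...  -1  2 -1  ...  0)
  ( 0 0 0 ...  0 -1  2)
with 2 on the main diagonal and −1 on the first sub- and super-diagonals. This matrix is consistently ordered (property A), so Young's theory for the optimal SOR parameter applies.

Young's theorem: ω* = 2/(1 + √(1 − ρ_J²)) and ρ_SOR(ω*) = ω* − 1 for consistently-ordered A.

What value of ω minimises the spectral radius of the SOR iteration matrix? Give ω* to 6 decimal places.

½·tridiag(1,0,1) at n=119: λ_k = cos(kπ/120); max |λ| at k=1 ⇒ ρ_J = cos(π/120) ≈ 0.999657.
√(1−ρ_J²) = |sin(π/120)| = 0.0261769
ω* = 2/(1 + 0.0261769) = 2/1.0261769 = 1.948982.
and ρ(B_{ω*}) = 1.948982 − 1 = 0.948982.

ω* = 1.948982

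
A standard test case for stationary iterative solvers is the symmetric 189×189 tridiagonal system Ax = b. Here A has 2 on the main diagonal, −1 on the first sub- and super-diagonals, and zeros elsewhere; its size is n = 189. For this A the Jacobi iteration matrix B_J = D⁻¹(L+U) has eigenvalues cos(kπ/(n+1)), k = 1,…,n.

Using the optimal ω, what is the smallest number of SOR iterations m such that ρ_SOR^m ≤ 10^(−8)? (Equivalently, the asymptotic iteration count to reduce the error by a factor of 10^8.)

m = 558

B_J for the 189×189 system has eigenvalues cos(kπ/190); ρ_J = cos(π/190) = 0.9998633.
√(1−ρ_J²) simplifies to sin(π/190) = 0.0165339.
ω* = 2/(1 + 0.0165339) = 2/1.0165339 = 1.9674700.
[ρ_SOR] ω* − 1 = 0.9674700.
ρ_SOR^m ≤ 10^(−8) ⇔ m ≥ 8·ln10/(−ln 0.9674700) = 18.4207/0.0330709 = 557.006; m = ⌈557.006⌉ = 558.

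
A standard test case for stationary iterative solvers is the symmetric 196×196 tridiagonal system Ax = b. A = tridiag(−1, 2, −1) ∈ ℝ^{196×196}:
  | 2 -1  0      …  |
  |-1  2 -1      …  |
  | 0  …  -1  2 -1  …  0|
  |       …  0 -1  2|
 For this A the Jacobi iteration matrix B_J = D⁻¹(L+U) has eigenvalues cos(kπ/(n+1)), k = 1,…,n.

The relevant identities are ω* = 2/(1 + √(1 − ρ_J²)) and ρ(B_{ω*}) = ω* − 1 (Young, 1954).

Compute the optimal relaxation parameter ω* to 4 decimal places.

spectrum of D⁻¹(L+U) = {cos(kπ/197) : 1≤k≤196}; ρ_J = cos(π/197) = 0.9999.
√(1−ρ_J²) = |sin(π/197)| = 0.01595
Young: ω* = 2/(1+√(1−ρ_J²)) = 2/(1+0.01595) = 2/1.01595 = 1.9686.
ρ_SOR = ω* − 1 ≈ 0.9686.

ω* = 1.9686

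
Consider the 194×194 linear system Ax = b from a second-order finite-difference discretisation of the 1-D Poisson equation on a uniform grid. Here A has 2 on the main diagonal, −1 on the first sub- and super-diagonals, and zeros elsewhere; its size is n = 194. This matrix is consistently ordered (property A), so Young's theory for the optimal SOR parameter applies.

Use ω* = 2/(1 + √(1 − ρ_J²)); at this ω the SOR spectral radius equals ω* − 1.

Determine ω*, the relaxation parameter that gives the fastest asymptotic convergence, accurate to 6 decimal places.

ω* = 1.968291

[ρ_J] n=194: ρ(B_J) = cos(π/(n+1)) = cos(π/195) = 0.999870.
root = sin(π/195) = 0.0161100  (since 1−cos² = sin²).
Then 2/(1+√(1−ρ_J²)) = 2/(1+0.0161100); ω* = 2/1.0161100 = 1.968291.
ρ(B_{ω*}) = ω*−1 = 0.968291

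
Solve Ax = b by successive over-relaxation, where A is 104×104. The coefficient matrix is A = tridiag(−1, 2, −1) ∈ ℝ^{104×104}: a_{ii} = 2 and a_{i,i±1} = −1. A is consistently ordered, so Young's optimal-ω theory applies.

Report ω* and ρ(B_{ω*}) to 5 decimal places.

spectrum of D⁻¹(L+U) = {cos(kπ/105) : 1≤k≤104}; ρ_J = cos(π/105) = 0.99955.
root = sin(π/105) = 0.029915  (since 1−cos² = sin²).
So ω* = 2/1.029915 = 1.94191 (Young).
Hence ρ(B_{ω*}) = 1.94191 − 1 = 0.94191.

ω* = 1.94191, ρ_SOR = 0.94191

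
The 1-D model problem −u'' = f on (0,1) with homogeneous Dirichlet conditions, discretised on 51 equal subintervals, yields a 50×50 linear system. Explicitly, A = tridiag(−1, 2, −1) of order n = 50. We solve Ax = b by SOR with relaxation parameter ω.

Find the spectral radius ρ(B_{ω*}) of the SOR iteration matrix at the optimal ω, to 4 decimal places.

With n=50, ρ(Jacobi) = cos(π/51) = 0.9981.
√(1−ρ_J²) simplifies to sin(π/51) = 0.06156.
ω* = 2/(1 + 0.06156) = 2/1.06156 = 1.8840.
ρ(B_{ω*}) = ω*−1 = 0.8840

ρ_SOR = 0.8840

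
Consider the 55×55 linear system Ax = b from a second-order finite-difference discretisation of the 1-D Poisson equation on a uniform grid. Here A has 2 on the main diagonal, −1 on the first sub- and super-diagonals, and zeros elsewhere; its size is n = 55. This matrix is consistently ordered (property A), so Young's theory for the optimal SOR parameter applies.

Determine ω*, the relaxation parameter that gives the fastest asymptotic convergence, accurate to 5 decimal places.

ω* = 1.89381

½·tridiag(1,0,1) at n=55: λ_k = cos(kπ/56); max |λ| at k=1 ⇒ ρ_J = cos(π/56) ≈ 0.99843.
root = sin(π/56) = 0.056070  (since 1−cos² = sin²).
ω* = 2/(1 + 0.056070) = 2/1.056070 = 1.89381.
At ω = 1.89381 every |λ(B_ω)| = ω−1, so ρ_SOR = 0.89381.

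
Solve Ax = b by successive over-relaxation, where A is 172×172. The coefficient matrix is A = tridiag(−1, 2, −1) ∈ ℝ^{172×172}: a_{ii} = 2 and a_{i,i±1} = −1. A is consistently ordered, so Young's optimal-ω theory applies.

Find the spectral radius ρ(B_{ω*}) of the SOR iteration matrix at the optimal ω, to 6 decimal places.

B_J for the 172×172 system has eigenvalues cos(kπ/173); ρ_J = cos(π/173) = 0.999835.
root = sin(π/173) = 0.0181585  (since 1−cos² = sin²).
Then 2/(1+√(1−ρ_J²)) = 2/(1+0.0181585); ω* = 2/1.0181585 = 1.964331.
and ρ(B_{ω*}) = 1.964331 − 1 = 0.964331.

ρ_SOR = 0.964331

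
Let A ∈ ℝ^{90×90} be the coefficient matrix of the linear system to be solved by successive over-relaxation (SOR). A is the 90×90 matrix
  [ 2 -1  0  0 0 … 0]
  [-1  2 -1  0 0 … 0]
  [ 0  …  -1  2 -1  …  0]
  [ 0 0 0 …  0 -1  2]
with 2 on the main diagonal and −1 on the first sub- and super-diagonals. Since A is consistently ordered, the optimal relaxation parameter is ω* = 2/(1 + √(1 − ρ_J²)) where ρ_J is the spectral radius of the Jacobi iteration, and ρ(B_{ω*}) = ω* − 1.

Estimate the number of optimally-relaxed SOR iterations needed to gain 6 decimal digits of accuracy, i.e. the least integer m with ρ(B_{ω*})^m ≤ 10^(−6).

n=90: λ(B_J) = 1 − λ(A)/2 = cos(kπ/91); k=1 gives ρ_J = 0.9994041.
1 − cos²(π/91) = sin²(π/91) ⇒ √(1−ρ_J²) = sin(π/91) = 0.0345161.
Then 2/(1+√(1−ρ_J²)) = 2/(1+0.0345161); ω* = 2/1.0345161 = 1.9332710.
Hence ρ(B_{ω*}) = 1.9332710 − 1 = 0.9332710.
Need (0.9332710)^m ≤ 10^(−6): m ≥ 6·ln10/|ln 0.9332710| = 13.8155/0.0690597 = 200.052 ⇒ m = 201.

m = 201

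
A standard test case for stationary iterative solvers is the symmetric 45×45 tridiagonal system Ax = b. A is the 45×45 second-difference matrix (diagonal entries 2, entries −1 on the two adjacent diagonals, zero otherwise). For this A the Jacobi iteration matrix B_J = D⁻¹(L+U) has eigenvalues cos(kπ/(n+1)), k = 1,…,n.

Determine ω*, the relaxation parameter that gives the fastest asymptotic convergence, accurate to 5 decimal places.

n=45: λ(B_J) = 1 − λ(A)/2 = cos(kπ/46); k=1 gives ρ_J = 0.99767.
√(1 − cos²(π/46)) = sin(π/46) ≈ 0.068242.
ω* = 2/(1 + 0.068242) = 2/1.068242 = 1.87223.
At ω = 1.87223 every |λ(B_ω)| = ω−1, so ρ_SOR = 0.87223.

ω* = 1.87223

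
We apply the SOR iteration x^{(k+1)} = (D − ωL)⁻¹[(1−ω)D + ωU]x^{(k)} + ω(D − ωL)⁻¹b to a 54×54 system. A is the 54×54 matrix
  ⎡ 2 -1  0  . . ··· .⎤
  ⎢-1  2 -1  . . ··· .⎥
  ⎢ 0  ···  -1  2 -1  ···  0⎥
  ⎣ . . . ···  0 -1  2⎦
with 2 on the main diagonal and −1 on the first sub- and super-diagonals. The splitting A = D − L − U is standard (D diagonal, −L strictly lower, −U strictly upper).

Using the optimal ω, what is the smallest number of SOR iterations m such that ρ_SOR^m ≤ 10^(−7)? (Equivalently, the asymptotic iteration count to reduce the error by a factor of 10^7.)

m = 142

B_J for the 54×54 system has eigenvalues cos(kπ/55); ρ_J = cos(π/55) = 0.9983691.
√(1 − cos²(π/55)) = sin(π/55) ≈ 0.0570888.
Young: ω* = 2/(1+√(1−ρ_J²)) = 2/(1+0.0570888) = 2/1.0570888 = 1.8919886.
and ρ(B_{ω*}) = 1.8919886 − 1 = 0.8919886.
7·ln10 = 16.1181; −ln(0.8919886) = 0.114302; m = ⌈16.1181/0.114302⌉ = ⌈141.013⌉ = 142.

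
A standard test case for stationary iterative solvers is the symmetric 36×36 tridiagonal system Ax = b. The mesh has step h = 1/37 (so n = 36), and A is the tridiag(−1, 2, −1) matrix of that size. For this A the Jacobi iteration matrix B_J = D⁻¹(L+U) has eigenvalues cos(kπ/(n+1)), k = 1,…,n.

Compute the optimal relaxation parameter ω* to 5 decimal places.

spectrum of D⁻¹(L+U) = {cos(kπ/37) : 1≤k≤36}; ρ_J = cos(π/37) = 0.99640.
√(1−ρ_J²) simplifies to sin(π/37) = 0.084806.
Young: ω* = 2/(1+√(1−ρ_J²)) = 2/(1+0.084806) = 2/1.084806 = 1.84365.
ρ_SOR = ω* − 1 = 1.84365 − 1 = 0.84365.

ω* = 1.84365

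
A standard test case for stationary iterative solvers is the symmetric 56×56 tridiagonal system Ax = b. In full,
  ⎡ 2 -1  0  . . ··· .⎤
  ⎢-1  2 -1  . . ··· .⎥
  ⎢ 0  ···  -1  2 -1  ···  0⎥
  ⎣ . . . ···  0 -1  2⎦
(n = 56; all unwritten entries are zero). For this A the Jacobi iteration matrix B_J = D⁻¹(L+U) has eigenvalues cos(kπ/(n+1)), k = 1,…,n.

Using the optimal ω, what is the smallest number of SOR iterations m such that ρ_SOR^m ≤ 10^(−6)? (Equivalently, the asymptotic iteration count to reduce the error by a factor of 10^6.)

[ρ_J] n=56: ρ(B_J) = cos(π/(n+1)) = cos(π/57) = 0.9984815.
√(1−ρ_J²) = |sin(π/57)| = 0.0550878
ω* = 2 / (1 + 0.0550878) = 2 / 1.0550878 ≈ 1.8955768.
[ρ_SOR] ω* − 1 = 0.8955768.
m ≥ 6·ln10 / (−ln 0.8955768) = 125.269; smallest integer m = 126.

m = 126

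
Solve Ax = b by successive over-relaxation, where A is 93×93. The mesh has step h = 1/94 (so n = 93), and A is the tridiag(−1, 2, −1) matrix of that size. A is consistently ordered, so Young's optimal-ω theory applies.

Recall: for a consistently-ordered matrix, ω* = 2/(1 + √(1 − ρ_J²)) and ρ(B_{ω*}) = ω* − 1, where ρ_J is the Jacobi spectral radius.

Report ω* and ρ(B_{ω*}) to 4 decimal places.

spectrum of D⁻¹(L+U) = {cos(kπ/94) : 1≤k≤93}; ρ_J = cos(π/94) = 0.9994.
1 − cos²(π/94) = sin²(π/94) ⇒ √(1−ρ_J²) = sin(π/94) = 0.03341.
ω* = 2 / (1 + 0.03341) = 2 / 1.03341 ≈ 1.9353.
ρ_SOR = ω* − 1 ≈ 0.9353.

ω* = 1.9353, ρ_SOR = 0.9353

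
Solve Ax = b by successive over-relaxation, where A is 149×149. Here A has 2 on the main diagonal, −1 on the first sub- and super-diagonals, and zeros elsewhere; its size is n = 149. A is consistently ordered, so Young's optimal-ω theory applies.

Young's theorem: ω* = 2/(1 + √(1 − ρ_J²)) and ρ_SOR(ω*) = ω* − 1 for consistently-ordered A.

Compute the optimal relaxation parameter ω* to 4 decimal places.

n=149: λ(B_J) = 1 − λ(A)/2 = cos(kπ/150); k=1 gives ρ_J = 0.9998.
1 − cos²(π/150) = sin²(π/150) ⇒ √(1−ρ_J²) = sin(π/150) = 0.02094.
Then 2/(1+√(1−ρ_J²)) = 2/(1+0.02094); ω* = 2/1.02094 = 1.9590.
At ω = 1.9590 every |λ(B_ω)| = ω−1, so ρ_SOR = 0.9590.

ω* = 1.9590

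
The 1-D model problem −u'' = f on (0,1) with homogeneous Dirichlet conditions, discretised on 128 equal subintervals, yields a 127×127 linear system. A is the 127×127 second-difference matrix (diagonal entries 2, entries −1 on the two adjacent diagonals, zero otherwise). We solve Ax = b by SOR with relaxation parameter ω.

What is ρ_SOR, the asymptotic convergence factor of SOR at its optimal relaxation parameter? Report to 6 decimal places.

ρ_SOR = 0.952093

spectrum of D⁻¹(L+U) = {cos(kπ/128) : 1≤k≤127}; ρ_J = cos(π/128) = 0.999699.
√(1−ρ_J²) = |sin(π/128)| = 0.0245412
ω* = 2/(1 + 0.0245412) = 2/1.0245412 = 1.952093.
At ω = 1.952093 every |λ(B_ω)| = ω−1, so ρ_SOR = 0.952093.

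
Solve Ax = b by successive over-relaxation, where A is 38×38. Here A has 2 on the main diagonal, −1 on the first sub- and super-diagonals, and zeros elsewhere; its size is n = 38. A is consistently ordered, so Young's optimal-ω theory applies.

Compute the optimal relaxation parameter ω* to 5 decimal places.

[ρ_J] n=38: ρ(B_J) = cos(π/(n+1)) = cos(π/39) = 0.99676.
1 − cos²(π/39) = sin²(π/39) ⇒ √(1−ρ_J²) = sin(π/39) = 0.080467.
So ω* = 2/1.080467 = 1.85105 (Young).
ρ_SOR = ω* − 1 = 1.85105 − 1 = 0.85105.

ω* = 1.85105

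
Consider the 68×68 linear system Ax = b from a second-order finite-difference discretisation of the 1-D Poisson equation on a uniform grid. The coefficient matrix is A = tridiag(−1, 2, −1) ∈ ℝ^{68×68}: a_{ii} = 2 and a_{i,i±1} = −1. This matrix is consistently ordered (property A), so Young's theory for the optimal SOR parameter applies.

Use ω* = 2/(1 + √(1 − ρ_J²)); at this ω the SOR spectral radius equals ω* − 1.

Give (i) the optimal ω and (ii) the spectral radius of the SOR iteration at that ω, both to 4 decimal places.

spectrum of D⁻¹(L+U) = {cos(kπ/69) : 1≤k≤68}; ρ_J = cos(π/69) = 0.9990.
√(1 − cos²(π/69)) = sin(π/69) ≈ 0.04551.
So ω* = 2/1.04551 = 1.9129 (Young).
[ρ_SOR] ω* − 1 = 0.9129.

ω* = 1.9129, ρ_SOR = 0.9129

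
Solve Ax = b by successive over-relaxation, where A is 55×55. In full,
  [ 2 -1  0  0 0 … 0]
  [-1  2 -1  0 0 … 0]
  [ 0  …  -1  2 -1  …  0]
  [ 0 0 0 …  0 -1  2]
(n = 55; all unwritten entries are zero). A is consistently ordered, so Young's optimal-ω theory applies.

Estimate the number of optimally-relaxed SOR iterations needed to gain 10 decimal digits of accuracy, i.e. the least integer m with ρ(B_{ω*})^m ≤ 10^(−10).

m = 206

spectrum of D⁻¹(L+U) = {cos(kπ/56) : 1≤k≤55}; ρ_J = cos(π/56) = 0.9984268.
1 − cos²(π/56) = sin²(π/56) ⇒ √(1−ρ_J²) = sin(π/56) = 0.0560704.
Then 2/(1+√(1−ρ_J²)) = 2/(1+0.0560704); ω* = 2/1.0560704 = 1.8938131.
and ρ(B_{ω*}) = 1.8938131 − 1 = 0.8938131.
Need (0.8938131)^m ≤ 10^(−10): m ≥ 10·ln10/|ln 0.8938131| = 23.0259/0.112259 = 205.114 ⇒ m = 206.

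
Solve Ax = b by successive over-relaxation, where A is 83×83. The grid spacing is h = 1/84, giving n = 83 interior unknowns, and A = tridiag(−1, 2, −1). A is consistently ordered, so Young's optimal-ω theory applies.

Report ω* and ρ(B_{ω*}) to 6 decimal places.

With n=83, ρ(Jacobi) = cos(π/84) = 0.999301.
√(1−ρ_J²) = |sin(π/84)| = 0.0373912
Then 2/(1+√(1−ρ_J²)) = 2/(1+0.0373912); ω* = 2/1.0373912 = 1.927913.
Hence ρ(B_{ω*}) = 1.927913 − 1 = 0.927913.

ω* = 1.927913, ρ_SOR = 0.927913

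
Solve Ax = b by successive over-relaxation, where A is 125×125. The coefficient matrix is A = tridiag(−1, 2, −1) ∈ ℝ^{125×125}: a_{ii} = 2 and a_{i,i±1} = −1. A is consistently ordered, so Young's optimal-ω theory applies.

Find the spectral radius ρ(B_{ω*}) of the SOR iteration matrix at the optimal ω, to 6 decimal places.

ρ_SOR = 0.951351

spectrum of D⁻¹(L+U) = {cos(kπ/126) : 1≤k≤125}; ρ_J = cos(π/126) = 0.999689.
1 − cos²(π/126) = sin²(π/126) ⇒ √(1−ρ_J²) = sin(π/126) = 0.0249307.
Then 2/(1+√(1−ρ_J²)) = 2/(1+0.0249307); ω* = 2/1.0249307 = 1.951351.
and ρ(B_{ω*}) = 1.951351 − 1 = 0.951351.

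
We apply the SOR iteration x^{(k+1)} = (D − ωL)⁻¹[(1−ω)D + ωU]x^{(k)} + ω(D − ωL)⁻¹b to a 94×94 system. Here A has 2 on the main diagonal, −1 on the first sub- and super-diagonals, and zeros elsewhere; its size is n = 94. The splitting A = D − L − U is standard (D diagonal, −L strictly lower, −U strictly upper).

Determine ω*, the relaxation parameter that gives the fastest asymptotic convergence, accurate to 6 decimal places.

spectrum of D⁻¹(L+U) = {cos(kπ/95) : 1≤k≤94}; ρ_J = cos(π/95) = 0.999453.
root = sin(π/95) = 0.0330634  (since 1−cos² = sin²).
Then 2/(1+√(1−ρ_J²)) = 2/(1+0.0330634); ω* = 2/1.0330634 = 1.935990.
and ρ(B_{ω*}) = 1.935990 − 1 = 0.935990.

ω* = 1.935990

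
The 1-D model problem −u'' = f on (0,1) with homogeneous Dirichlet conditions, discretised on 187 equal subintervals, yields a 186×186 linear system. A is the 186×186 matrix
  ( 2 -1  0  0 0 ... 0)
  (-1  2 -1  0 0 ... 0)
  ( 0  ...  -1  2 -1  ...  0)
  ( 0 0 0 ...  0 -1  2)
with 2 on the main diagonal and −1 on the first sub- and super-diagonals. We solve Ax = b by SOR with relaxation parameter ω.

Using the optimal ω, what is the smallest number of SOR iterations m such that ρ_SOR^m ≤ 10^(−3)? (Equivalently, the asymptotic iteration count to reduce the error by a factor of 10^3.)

With n=186, ρ(Jacobi) = cos(π/187) = 0.9998589.
√(1 − cos²(π/187)) = sin(π/187) ≈ 0.0167992.
ω* = 2/(1+0.0167992) = 1.9669567
ρ_SOR = ω* − 1 ≈ 0.9669567.
m ≥ 3·ln10 / (−ln 0.9669567) = 205.578; smallest integer m = 206.

m = 206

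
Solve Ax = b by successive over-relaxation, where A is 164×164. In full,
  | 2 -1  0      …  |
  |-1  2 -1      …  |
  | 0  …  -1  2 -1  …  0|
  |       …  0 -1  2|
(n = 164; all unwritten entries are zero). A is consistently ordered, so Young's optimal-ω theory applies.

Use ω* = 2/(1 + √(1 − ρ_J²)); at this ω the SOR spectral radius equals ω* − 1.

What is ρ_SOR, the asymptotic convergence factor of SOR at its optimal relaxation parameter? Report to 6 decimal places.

ρ_SOR = 0.962634

spectrum of D⁻¹(L+U) = {cos(kπ/165) : 1≤k≤164}; ρ_J = cos(π/165) = 0.999819.
root = sin(π/165) = 0.0190388  (since 1−cos² = sin²).
[ω*] 2 ÷ (1 + 0.0190388) = 2 ÷ 1.0190388 = 1.962634.
ρ_SOR = ω* − 1 ≈ 0.962634.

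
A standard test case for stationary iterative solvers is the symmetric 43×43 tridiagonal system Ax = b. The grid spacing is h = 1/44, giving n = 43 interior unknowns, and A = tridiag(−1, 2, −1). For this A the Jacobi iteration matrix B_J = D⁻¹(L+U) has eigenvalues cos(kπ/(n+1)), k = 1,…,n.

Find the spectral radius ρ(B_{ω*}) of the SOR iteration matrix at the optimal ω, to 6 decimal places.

ρ_SOR = 0.866822

B_J for the 43×43 system has eigenvalues cos(kπ/44); ρ_J = cos(π/44) = 0.997452.
1 − cos²(π/44) = sin²(π/44) ⇒ √(1−ρ_J²) = sin(π/44) = 0.0713392.
So ω* = 2/1.0713392 = 1.866822 (Young).
ρ(B_{ω*}) = ω*−1 = 0.866822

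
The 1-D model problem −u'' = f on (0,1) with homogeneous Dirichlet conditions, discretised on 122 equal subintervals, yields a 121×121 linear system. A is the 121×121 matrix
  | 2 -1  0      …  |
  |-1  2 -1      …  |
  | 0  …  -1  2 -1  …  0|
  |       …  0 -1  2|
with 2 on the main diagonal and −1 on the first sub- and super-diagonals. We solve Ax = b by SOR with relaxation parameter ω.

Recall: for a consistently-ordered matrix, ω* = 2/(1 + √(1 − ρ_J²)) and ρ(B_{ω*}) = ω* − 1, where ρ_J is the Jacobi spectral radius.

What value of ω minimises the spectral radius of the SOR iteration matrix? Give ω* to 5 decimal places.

ρ_J = max_k |cos(kπ/122)| = cos(π/122) = 0.99967
1 − cos²(π/122) = sin²(π/122) ⇒ √(1−ρ_J²) = sin(π/122) = 0.025748.
ω* = 2 / (1 + 0.025748) = 2 / 1.025748 ≈ 1.94980.
[ρ_SOR] ω* − 1 = 0.94980.

ω* = 1.94980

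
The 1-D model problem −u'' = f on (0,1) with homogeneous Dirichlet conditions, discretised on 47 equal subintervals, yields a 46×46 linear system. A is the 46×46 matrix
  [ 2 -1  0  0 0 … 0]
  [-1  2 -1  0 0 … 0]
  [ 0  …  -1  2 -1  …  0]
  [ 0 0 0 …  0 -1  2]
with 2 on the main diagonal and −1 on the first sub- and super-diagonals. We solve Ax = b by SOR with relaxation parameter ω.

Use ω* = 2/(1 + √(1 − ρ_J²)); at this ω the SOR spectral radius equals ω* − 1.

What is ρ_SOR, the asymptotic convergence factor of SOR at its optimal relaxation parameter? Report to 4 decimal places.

ρ_SOR = 0.8748

B_J for the 46×46 system has eigenvalues cos(kπ/47); ρ_J = cos(π/47) = 0.9978.
1 − cos²(π/47) = sin²(π/47) ⇒ √(1−ρ_J²) = sin(π/47) = 0.06679.
ω* = 2 / (1 + 0.06679) = 2 / 1.06679 ≈ 1.8748.
At ω = 1.8748 every |λ(B_ω)| = ω−1, so ρ_SOR = 0.8748.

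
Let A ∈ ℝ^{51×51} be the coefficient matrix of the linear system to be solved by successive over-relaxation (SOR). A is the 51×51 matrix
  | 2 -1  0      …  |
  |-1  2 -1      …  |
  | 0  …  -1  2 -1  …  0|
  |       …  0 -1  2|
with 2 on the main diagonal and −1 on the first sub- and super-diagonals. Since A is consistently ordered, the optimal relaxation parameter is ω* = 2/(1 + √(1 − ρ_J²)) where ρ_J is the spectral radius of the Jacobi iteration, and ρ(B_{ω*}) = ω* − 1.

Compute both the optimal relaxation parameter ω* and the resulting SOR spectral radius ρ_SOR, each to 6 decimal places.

spectrum of D⁻¹(L+U) = {cos(kπ/52) : 1≤k≤51}; ρ_J = cos(π/52) = 0.998176.
√(1−ρ_J²) simplifies to sin(π/52) = 0.0603785.
ω* = 2 / (1 + 0.0603785) = 2 / 1.0603785 ≈ 1.886119.
Hence ρ(B_{ω*}) = 1.886119 − 1 = 0.886119.

ω* = 1.886119, ρ_SOR = 0.886119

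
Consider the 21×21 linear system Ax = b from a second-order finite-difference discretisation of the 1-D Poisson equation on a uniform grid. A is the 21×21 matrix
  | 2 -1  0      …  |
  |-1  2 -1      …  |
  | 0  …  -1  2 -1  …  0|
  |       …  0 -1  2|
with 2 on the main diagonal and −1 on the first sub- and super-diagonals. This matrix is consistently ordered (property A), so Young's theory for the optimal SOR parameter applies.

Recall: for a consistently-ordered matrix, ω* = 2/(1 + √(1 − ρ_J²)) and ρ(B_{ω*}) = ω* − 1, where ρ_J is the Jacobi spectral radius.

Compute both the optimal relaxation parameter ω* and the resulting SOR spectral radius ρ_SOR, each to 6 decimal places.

ω* = 1.750831, ρ_SOR = 0.750831

n=21: λ(B_J) = 1 − λ(A)/2 = cos(kπ/22); k=1 gives ρ_J = 0.989821.
√(1−ρ_J²) simplifies to sin(π/22) = 0.1423148.
Then 2/(1+√(1−ρ_J²)) = 2/(1+0.1423148); ω* = 2/1.1423148 = 1.750831.
Hence ρ(B_{ω*}) = 1.750831 − 1 = 0.750831.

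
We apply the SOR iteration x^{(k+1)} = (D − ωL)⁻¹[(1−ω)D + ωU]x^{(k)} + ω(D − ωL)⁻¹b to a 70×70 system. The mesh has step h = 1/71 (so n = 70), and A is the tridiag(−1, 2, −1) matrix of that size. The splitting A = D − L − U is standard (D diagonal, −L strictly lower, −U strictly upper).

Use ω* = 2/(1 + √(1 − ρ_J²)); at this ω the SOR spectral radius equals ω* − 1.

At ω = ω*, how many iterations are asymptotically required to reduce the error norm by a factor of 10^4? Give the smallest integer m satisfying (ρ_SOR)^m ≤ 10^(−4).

[ρ_J] n=70: ρ(B_J) = cos(π/(n+1)) = cos(π/71) = 0.9990212.
1 − cos²(π/71) = sin²(π/71) ⇒ √(1−ρ_J²) = sin(π/71) = 0.0442333.
ω* = 2/(1+0.0442333) = 1.9152808
ρ(B_{ω*}) = ω*−1 = 0.9152808
(0.9152808)^m ≤ 10^{−4}  ⇒  m·ln(0.9152808) ≤ −4·ln10  ⇒  m ≥ 104.043  ⇒  m = 105

m = 105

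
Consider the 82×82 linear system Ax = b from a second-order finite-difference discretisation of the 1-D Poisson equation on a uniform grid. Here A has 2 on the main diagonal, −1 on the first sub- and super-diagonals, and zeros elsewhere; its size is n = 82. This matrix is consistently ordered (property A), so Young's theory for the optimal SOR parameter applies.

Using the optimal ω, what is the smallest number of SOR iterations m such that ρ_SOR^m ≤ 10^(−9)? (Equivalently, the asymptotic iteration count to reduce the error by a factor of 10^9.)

[ρ_J] n=82: ρ(B_J) = cos(π/(n+1)) = cos(π/83) = 0.9992838.
root = sin(π/83) = 0.0378415  (since 1−cos² = sin²).
ω* = 2/(1 + 0.0378415) = 2/1.0378415 = 1.9270765.
ρ_SOR = ω* − 1 ≈ 0.9270765.
ρ_SOR^m ≤ 10^(−9) ⇔ m ≥ 9·ln10/(−ln 0.9270765) = 20.7233/0.0757192 = 273.686; m = ⌈273.686⌉ = 274.

m = 274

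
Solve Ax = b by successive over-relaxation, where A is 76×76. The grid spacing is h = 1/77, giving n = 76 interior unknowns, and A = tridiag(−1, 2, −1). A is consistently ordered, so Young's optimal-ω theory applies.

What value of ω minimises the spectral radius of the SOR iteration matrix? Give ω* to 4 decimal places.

ω* = 1.9216

spectrum of D⁻¹(L+U) = {cos(kπ/77) : 1≤k≤76}; ρ_J = cos(π/77) = 0.9992.
1 − cos²(π/77) = sin²(π/77) ⇒ √(1−ρ_J²) = sin(π/77) = 0.04079.
ω* = 2/(1 + 0.04079) = 2/1.04079 = 1.9216.
ρ(B_{ω*}) = ω*−1 = 0.9216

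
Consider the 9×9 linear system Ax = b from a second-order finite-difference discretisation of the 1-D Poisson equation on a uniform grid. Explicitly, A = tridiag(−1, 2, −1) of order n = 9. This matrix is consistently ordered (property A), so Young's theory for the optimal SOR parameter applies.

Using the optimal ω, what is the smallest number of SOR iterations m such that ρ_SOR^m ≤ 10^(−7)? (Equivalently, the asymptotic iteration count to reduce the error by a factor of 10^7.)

m = 26

n=9: λ(B_J) = 1 − λ(A)/2 = cos(kπ/10); k=1 gives ρ_J = 0.9510565.
√(1−ρ_J²) simplifies to sin(π/10) = 0.3090170.
Young: ω* = 2/(1+√(1−ρ_J²)) = 2/(1+0.3090170) = 2/1.3090170 = 1.5278640.
ρ_SOR = ω* − 1 ≈ 0.5278640.
m ≥ 7·ln10 / (−ln 0.5278640) = 25.227; smallest integer m = 26.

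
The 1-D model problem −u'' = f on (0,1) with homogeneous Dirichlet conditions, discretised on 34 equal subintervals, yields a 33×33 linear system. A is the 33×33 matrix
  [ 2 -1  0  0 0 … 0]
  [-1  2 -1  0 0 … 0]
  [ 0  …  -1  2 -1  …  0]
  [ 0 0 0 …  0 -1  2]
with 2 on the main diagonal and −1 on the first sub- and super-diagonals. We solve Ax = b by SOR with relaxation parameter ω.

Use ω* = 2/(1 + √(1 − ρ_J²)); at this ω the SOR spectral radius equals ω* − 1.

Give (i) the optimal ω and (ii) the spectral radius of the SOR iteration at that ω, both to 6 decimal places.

ω* = 1.831052, ρ_SOR = 0.831052

[ρ_J] n=33: ρ(B_J) = cos(π/(n+1)) = cos(π/34) = 0.995734.
√(1 − cos²(π/34)) = sin(π/34) ≈ 0.0922684.
ω* = 2 / (1 + 0.0922684) = 2 / 1.0922684 ≈ 1.831052.
Hence ρ(B_{ω*}) = 1.831052 − 1 = 0.831052.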